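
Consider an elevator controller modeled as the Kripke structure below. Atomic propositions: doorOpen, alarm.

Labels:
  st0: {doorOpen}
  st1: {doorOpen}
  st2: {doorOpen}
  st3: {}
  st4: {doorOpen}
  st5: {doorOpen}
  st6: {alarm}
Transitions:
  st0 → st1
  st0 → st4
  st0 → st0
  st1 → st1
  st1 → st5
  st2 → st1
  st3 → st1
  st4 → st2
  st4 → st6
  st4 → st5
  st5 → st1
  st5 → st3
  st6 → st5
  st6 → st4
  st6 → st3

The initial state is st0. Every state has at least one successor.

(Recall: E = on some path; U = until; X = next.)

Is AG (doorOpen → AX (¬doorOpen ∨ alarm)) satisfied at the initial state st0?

States satisfying doorOpen → AX (¬doorOpen ∨ alarm): {st3, st6}.
States satisfying AG (doorOpen → AX (¬doorOpen ∨ alarm)): ∅.
st0 is reachable from st0 and violates doorOpen → AX (¬doorOpen ∨ alarm), so AG fails at st0.
st0 ∉ Sat(AG (doorOpen → AX (¬doorOpen ∨ alarm))).

No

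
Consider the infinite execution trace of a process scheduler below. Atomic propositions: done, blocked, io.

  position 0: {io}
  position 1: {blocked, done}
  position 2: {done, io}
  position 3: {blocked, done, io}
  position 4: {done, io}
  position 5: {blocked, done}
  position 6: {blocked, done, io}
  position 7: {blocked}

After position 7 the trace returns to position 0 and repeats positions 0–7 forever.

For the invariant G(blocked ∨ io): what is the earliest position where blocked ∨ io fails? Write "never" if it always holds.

blocked ∨ io holds at every position 0..7, and those are all the positions the trace ever visits, so the invariant G(blocked ∨ io) is never violated.

never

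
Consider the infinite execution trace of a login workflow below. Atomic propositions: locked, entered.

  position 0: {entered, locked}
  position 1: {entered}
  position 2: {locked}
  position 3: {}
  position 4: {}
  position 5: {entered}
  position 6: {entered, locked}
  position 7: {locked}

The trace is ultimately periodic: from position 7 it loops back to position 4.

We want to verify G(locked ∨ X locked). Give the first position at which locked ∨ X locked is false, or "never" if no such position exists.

Check locked ∨ X locked at each position in order: 0 ✓, 1 ✓, 2 ✓.
At position 3 the labels are {} and the next position 4 has {}, so locked ∨ X locked is false there. This is the first violation.

3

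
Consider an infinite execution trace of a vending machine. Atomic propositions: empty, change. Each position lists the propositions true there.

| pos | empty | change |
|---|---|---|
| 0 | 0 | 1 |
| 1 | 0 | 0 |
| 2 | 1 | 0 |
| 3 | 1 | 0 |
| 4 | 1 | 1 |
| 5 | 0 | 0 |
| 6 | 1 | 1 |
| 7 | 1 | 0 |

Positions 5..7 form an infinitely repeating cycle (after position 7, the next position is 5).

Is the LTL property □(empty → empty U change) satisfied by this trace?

empty → empty U change must hold at every position from 0 onward. It fails at position 7, so □(empty → empty U change) is false.
Positions where empty holds: 2, 3, 4, 6, 7.
Check empty U change at each: 2→ok, 3→ok, 4→ok, 6→ok, 7→fails.

Does not hold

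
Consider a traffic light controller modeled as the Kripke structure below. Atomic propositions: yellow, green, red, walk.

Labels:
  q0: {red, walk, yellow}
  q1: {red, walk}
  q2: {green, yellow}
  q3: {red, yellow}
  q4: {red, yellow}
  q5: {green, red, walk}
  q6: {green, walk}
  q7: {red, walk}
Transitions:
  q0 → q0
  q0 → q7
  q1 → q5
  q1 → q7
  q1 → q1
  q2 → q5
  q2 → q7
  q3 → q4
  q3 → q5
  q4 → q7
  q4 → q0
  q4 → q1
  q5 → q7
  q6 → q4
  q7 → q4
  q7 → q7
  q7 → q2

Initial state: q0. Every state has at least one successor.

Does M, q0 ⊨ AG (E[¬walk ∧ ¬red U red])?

Holds

States satisfying E[¬walk ∧ ¬red U red]: {q0, q1, q2, q3, q4, q5, q7}.
States satisfying AG (E[¬walk ∧ ¬red U red]): {q0, q1, q2, q3, q4, q5, q7}.
Every state reachable from q0 satisfies E[¬walk ∧ ¬red U red].
q0 ∈ Sat(AG (E[¬walk ∧ ¬red U red])).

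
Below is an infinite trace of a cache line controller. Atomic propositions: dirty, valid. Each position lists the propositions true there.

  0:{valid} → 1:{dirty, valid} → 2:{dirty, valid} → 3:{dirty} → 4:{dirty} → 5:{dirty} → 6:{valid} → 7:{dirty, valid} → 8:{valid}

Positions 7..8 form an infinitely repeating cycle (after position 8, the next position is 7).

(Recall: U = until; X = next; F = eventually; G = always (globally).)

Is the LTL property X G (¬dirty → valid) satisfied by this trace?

Yes

The position after 0 is 1; G (¬dirty → valid) is true there.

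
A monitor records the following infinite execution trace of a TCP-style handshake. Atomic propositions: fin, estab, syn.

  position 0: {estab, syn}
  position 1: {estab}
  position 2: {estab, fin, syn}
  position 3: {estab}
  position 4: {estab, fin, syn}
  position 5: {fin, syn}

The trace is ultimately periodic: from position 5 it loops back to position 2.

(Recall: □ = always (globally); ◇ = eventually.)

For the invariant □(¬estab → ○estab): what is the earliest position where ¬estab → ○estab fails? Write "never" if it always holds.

never

¬estab → ○estab holds at every position 0..5, and those are all the positions the trace ever visits, so the invariant □(¬estab → ○estab) is never violated.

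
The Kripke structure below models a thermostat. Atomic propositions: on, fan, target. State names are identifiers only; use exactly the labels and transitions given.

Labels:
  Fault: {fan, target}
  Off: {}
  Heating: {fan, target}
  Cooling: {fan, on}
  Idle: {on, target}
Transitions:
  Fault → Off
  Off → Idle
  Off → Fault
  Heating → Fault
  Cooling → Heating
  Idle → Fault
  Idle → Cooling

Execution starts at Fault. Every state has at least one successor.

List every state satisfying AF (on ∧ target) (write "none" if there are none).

States satisfying on ∧ target: {Idle}.
States satisfying AF (on ∧ target): {Idle}.

{Idle}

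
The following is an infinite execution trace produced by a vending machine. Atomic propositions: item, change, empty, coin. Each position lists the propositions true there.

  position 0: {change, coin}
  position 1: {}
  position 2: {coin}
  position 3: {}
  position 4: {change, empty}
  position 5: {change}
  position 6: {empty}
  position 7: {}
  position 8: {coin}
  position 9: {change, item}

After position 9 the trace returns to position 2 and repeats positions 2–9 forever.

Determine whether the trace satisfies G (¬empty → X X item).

No

¬empty → X X item must hold at every position from 0 onward. It fails at position 0, so G (¬empty → X X item) is false.
Positions where ¬empty holds: 0, 1, 2, 3, 5, 7, 8, 9.
Check X X item at each: 0→fails, 1→fails, 2→fails, 3→fails, 5→fails, 7→ok, 8→fails, 9→fails.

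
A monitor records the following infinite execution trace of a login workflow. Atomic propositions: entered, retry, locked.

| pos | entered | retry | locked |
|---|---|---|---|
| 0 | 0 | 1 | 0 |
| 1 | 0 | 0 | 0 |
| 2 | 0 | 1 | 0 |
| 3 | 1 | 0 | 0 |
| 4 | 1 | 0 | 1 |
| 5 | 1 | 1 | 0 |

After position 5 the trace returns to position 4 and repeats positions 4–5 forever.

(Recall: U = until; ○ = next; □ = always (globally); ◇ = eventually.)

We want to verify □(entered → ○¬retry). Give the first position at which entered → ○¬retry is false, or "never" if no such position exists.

4

Check entered → ○¬retry at each position in order: 0 ✓, 1 ✓, 2 ✓, 3 ✓.
At position 4 the labels are {entered, locked} and the next position 5 has {entered, retry}, so entered → ○¬retry is false there. This is the first violation.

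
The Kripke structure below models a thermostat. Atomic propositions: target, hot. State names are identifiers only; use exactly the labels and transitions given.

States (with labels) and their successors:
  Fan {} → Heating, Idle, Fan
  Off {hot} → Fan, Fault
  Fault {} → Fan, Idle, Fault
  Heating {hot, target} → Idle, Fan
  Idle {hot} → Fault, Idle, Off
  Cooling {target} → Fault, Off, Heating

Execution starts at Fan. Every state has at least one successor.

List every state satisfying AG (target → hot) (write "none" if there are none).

{Fan, Off, Fault, Heating, Idle}

States satisfying target → hot: {Fan, Off, Fault, Heating, Idle}.
States satisfying AG (target → hot): {Fan, Off, Fault, Heating, Idle}.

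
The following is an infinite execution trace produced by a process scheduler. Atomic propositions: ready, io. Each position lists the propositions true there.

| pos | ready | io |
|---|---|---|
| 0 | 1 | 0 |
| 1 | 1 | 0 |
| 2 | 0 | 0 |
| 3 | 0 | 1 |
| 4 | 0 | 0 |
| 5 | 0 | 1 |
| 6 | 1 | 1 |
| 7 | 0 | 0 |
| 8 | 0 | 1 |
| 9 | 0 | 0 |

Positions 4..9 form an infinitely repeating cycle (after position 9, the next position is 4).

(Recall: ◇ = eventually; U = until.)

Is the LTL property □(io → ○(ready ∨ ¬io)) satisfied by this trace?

Satisfied

io → ○(ready ∨ ¬io) holds at every position 0..9, and those are all positions ever visited, so □(io → ○(ready ∨ ¬io)) holds.
Positions where io holds: 3, 5, 6, 8.
Check ○(ready ∨ ¬io) at each: 3→ok, 5→ok, 6→ok, 8→ok.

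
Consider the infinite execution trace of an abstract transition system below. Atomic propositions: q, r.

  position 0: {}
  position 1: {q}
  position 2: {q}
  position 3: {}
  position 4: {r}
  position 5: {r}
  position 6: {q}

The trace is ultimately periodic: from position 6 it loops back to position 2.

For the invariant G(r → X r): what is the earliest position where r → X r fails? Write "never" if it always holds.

5

Check r → X r at each position in order: 0 ✓, 1 ✓, 2 ✓, 3 ✓, 4 ✓.
At position 5 the labels are {r} and the next position 6 has {q}, so r → X r is false there. This is the first violation.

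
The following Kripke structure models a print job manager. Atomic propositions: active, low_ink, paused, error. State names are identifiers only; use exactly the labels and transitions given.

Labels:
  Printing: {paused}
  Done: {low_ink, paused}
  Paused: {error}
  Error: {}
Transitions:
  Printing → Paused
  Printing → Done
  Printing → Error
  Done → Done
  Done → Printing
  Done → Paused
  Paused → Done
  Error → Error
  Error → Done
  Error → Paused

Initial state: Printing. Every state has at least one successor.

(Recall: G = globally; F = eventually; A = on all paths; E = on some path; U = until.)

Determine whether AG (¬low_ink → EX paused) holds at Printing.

Satisfied

States satisfying ¬low_ink → EX paused: {Printing, Done, Paused, Error}.
States satisfying AG (¬low_ink → EX paused): {Printing, Done, Paused, Error}.
Every state reachable from Printing satisfies ¬low_ink → EX paused.
Printing ∈ Sat(AG (¬low_ink → EX paused)).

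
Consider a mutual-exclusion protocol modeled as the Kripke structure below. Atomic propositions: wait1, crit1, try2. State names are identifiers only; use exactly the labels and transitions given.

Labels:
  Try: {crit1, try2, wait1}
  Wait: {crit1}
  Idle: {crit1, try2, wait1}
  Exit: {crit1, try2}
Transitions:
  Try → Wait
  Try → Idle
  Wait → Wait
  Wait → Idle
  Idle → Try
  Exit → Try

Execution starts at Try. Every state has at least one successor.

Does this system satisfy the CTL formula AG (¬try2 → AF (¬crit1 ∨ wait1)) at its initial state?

Does not hold

States satisfying ¬try2 → AF (¬crit1 ∨ wait1): {Try, Idle, Exit}.
States satisfying AG (¬try2 → AF (¬crit1 ∨ wait1)): ∅.
Wait is reachable from Try and violates ¬try2 → AF (¬crit1 ∨ wait1), so AG fails at Try.
Try ∉ Sat(AG (¬try2 → AF (¬crit1 ∨ wait1))).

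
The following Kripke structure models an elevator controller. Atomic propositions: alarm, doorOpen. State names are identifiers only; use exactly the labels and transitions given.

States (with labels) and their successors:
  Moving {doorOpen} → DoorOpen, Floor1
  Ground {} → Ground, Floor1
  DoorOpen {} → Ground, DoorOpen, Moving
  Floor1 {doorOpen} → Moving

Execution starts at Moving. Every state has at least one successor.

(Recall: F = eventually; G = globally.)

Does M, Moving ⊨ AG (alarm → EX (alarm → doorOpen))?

Yes

States satisfying alarm → EX (alarm → doorOpen): {Moving, Ground, DoorOpen, Floor1}.
States satisfying AG (alarm → EX (alarm → doorOpen)): {Moving, Ground, DoorOpen, Floor1}.
Every state reachable from Moving satisfies alarm → EX (alarm → doorOpen).
Moving ∈ Sat(AG (alarm → EX (alarm → doorOpen))).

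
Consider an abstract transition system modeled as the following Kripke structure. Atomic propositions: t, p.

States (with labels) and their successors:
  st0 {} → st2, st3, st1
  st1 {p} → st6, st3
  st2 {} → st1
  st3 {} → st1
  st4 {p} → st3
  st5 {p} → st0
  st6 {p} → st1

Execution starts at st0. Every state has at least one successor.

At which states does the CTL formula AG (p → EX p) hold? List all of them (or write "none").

{st0, st1, st2, st3, st6}

States satisfying p → EX p: {st0, st1, st2, st3, st6}.
States satisfying AG (p → EX p): {st0, st1, st2, st3, st6}.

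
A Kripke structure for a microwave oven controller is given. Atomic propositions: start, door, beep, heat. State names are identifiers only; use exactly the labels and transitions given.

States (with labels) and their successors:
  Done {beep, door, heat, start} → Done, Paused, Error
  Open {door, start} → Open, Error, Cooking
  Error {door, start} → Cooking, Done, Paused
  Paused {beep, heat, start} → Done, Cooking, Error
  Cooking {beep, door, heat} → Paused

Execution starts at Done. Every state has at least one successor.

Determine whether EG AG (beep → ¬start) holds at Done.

States satisfying AG (beep → ¬start): ∅.
States satisfying EG AG (beep → ¬start): ∅.
No suitable path/successor from Done witnesses the formula.
Done ∉ Sat(EG AG (beep → ¬start)).

Does not hold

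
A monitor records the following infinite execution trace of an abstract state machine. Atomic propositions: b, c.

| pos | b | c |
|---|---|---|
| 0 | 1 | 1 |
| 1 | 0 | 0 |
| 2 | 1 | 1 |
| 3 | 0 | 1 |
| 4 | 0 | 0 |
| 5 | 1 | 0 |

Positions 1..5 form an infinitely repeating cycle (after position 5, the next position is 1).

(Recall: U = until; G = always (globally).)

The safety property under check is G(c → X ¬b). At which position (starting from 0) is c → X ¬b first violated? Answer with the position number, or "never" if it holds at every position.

c → X ¬b holds at every position 0..5, and those are all the positions the trace ever visits, so the invariant G(c → X ¬b) is never violated.

never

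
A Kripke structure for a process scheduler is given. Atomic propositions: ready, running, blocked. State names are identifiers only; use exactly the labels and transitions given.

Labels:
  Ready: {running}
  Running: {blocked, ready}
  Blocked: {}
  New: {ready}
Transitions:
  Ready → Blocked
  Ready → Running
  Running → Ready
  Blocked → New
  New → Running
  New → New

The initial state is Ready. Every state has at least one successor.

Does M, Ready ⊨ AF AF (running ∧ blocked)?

Violated

States satisfying AF (running ∧ blocked): ∅.
States satisfying AF AF (running ∧ blocked): ∅.
There is a path from Ready along which AF (running ∧ blocked) never holds.
Ready ∉ Sat(AF AF (running ∧ blocked)).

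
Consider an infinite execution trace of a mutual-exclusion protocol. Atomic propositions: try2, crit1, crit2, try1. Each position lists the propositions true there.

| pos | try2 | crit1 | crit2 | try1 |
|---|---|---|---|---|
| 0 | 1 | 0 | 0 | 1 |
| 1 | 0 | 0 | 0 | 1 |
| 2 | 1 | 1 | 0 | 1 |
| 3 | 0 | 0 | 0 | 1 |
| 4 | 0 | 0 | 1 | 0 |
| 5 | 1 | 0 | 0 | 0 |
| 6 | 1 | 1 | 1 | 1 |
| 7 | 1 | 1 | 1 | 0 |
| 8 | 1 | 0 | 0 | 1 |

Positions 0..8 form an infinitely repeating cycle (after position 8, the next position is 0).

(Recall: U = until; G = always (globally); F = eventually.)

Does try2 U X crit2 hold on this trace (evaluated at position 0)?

Walking from position 0: at position 1, X crit2 has not yet held and try2 fails, so try2 U X crit2 is false.

Does not hold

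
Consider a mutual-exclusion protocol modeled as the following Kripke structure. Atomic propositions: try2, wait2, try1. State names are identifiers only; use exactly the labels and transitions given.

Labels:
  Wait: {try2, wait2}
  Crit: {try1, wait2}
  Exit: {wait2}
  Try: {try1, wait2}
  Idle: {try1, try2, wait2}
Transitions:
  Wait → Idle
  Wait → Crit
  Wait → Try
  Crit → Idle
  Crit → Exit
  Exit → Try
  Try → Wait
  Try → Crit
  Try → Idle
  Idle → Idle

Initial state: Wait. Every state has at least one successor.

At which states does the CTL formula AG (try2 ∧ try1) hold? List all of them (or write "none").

States satisfying try2 ∧ try1: {Idle}.
States satisfying AG (try2 ∧ try1): {Idle}.

{Idle}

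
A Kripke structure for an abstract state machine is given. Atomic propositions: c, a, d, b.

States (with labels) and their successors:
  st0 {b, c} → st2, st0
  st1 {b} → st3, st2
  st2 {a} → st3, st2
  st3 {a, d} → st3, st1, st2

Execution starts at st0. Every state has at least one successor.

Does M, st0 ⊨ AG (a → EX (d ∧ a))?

States satisfying a → EX (d ∧ a): {st0, st1, st2, st3}.
States satisfying AG (a → EX (d ∧ a)): {st0, st1, st2, st3}.
Every state reachable from st0 satisfies a → EX (d ∧ a).
st0 ∈ Sat(AG (a → EX (d ∧ a))).

Satisfied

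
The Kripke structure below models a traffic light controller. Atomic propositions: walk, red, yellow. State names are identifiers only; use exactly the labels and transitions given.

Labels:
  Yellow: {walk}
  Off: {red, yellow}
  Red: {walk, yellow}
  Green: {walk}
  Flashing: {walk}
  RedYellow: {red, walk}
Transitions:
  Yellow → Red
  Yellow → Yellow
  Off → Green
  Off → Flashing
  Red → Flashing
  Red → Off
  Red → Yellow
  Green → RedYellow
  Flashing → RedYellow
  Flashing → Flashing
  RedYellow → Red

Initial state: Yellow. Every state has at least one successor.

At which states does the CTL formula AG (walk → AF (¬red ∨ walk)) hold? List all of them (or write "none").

States satisfying walk → AF (¬red ∨ walk): {Yellow, Off, Red, Green, Flashing, RedYellow}.
States satisfying AG (walk → AF (¬red ∨ walk)): {Yellow, Off, Red, Green, Flashing, RedYellow}.

{Yellow, Off, Red, Green, Flashing, RedYellow}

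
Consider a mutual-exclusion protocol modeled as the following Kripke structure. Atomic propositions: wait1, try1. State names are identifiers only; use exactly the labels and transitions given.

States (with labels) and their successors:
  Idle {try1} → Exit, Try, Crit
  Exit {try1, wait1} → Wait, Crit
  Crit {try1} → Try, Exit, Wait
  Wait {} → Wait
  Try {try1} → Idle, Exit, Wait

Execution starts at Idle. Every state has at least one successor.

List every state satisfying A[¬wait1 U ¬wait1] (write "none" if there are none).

{Idle, Crit, Wait, Try}

States satisfying ¬wait1: {Idle, Crit, Wait, Try}.
States satisfying A[¬wait1 U ¬wait1]: {Idle, Crit, Wait, Try}.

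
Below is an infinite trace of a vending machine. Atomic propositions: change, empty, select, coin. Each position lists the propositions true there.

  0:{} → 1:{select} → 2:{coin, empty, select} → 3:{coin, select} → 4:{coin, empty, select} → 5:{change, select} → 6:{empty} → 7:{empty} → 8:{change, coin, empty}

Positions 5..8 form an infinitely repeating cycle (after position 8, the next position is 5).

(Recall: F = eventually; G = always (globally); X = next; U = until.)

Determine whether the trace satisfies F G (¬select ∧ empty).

G (¬select ∧ empty) is false at every position 0..8, so it never becomes true and F G (¬select ∧ empty) fails.

Violated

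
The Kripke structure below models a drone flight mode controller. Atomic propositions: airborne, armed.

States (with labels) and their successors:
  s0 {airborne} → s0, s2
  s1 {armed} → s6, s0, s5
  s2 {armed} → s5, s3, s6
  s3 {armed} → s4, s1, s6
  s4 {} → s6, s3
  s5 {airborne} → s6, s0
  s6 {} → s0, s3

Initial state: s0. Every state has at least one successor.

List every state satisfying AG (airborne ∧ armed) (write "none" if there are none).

States satisfying airborne ∧ armed: ∅.
States satisfying AG (airborne ∧ armed): ∅.

none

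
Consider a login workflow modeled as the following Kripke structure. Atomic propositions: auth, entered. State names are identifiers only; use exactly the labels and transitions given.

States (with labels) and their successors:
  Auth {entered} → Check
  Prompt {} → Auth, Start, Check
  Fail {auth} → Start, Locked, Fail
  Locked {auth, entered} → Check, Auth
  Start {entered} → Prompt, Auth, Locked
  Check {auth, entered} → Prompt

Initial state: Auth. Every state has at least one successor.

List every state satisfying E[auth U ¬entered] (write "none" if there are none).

{Prompt, Fail, Locked, Check}

States satisfying auth: {Fail, Locked, Check}.
States satisfying ¬entered: {Prompt, Fail}.
States satisfying E[auth U ¬entered]: {Prompt, Fail, Locked, Check}.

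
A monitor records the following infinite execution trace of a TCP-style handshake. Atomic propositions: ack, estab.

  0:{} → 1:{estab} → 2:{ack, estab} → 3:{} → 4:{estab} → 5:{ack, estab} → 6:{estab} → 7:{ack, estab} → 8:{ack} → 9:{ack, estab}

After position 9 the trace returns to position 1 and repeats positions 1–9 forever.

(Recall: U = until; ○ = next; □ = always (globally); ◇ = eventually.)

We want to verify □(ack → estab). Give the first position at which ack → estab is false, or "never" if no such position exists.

Check ack → estab at each position in order: 0 ✓, 1 ✓, 2 ✓, 3 ✓, 4 ✓, 5 ✓, 6 ✓, 7 ✓.
At position 8 the labels are {ack}, so ack → estab is false there. This is the first violation.

8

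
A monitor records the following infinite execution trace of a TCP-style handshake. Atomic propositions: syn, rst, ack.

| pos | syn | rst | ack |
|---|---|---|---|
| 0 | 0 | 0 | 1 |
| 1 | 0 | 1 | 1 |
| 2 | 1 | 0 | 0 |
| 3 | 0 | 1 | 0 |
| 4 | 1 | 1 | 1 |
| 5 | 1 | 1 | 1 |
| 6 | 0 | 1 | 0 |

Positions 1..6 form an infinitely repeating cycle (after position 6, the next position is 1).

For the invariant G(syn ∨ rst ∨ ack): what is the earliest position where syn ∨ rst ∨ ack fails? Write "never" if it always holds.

never

syn ∨ rst ∨ ack holds at every position 0..6, and those are all the positions the trace ever visits, so the invariant G(syn ∨ rst ∨ ack) is never violated.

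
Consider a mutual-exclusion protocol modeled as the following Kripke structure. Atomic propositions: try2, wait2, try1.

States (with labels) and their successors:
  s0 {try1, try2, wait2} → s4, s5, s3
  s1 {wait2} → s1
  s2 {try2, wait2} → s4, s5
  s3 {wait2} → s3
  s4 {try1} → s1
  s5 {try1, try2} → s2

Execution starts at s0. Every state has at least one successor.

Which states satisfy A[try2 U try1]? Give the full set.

States satisfying try2: {s0, s2, s5}.
States satisfying try1: {s0, s4, s5}.
States satisfying A[try2 U try1]: {s0, s2, s4, s5}.

{s0, s2, s4, s5}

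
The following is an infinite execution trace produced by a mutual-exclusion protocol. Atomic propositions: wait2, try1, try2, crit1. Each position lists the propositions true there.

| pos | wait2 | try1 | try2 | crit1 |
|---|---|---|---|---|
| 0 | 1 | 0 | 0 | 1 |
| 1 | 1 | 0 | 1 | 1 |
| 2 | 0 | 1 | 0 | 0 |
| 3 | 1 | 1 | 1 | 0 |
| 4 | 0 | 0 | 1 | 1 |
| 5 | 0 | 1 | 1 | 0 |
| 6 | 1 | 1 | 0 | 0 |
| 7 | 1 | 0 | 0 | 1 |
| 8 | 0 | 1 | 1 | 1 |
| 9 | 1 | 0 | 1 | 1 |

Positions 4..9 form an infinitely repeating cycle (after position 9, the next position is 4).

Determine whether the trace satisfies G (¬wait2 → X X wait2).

Violated

¬wait2 → X X wait2 must hold at every position from 0 onward. It fails at position 2, so G (¬wait2 → X X wait2) is false.
Positions where ¬wait2 holds: 2, 4, 5, 8.
Check X X wait2 at each: 2→fails, 4→ok, 5→ok, 8→fails.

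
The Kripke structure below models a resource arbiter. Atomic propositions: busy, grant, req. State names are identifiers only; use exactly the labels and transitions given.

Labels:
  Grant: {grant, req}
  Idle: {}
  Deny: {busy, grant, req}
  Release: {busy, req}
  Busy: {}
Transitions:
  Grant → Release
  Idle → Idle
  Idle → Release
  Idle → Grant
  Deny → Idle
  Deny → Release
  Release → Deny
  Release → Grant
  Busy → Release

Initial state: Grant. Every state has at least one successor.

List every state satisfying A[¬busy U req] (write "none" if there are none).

{Grant, Deny, Release, Busy}

States satisfying ¬busy: {Grant, Idle, Busy}.
States satisfying req: {Grant, Deny, Release}.
States satisfying A[¬busy U req]: {Grant, Deny, Release, Busy}.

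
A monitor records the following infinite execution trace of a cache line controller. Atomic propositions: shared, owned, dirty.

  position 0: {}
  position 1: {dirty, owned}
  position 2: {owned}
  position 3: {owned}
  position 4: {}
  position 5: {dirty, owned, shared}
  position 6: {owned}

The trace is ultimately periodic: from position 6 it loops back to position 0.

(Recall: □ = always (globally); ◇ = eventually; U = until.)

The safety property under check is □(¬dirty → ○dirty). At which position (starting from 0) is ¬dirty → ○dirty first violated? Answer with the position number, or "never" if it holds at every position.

2

Check ¬dirty → ○dirty at each position in order: 0 ✓, 1 ✓.
At position 2 the labels are {owned} and the next position 3 has {owned}, so ¬dirty → ○dirty is false there. This is the first violation.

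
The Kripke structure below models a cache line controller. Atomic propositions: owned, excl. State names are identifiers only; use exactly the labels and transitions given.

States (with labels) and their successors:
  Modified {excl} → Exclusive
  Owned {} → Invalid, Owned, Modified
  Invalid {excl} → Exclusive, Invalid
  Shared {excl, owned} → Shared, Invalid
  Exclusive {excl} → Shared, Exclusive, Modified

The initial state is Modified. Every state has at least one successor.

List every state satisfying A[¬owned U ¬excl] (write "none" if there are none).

{Owned}

States satisfying ¬owned: {Modified, Owned, Invalid, Exclusive}.
States satisfying ¬excl: {Owned}.
States satisfying A[¬owned U ¬excl]: {Owned}.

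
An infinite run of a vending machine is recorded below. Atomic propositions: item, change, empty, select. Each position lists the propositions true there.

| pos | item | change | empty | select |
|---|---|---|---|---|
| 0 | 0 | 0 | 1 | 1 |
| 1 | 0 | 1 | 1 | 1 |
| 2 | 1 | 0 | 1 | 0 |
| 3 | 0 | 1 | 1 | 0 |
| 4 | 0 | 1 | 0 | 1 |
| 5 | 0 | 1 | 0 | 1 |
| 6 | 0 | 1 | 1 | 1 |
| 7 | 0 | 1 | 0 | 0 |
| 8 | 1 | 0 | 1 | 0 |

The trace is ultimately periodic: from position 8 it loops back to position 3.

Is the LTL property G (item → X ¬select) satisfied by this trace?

item → X ¬select holds at every position 0..8, and those are all positions ever visited, so G (item → X ¬select) holds.
Positions where item holds: 2, 8.
Check X ¬select at each: 2→ok, 8→ok.

Satisfied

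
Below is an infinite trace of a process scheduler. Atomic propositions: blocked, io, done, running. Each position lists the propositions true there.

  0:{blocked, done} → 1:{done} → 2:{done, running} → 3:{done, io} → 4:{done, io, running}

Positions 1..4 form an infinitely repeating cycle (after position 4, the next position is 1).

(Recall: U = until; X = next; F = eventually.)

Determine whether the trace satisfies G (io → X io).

io → X io must hold at every position from 0 onward. It fails at position 4, so G (io → X io) is false.
Positions where io holds: 3, 4.
Check X io at each: 3→ok, 4→fails.

Does not hold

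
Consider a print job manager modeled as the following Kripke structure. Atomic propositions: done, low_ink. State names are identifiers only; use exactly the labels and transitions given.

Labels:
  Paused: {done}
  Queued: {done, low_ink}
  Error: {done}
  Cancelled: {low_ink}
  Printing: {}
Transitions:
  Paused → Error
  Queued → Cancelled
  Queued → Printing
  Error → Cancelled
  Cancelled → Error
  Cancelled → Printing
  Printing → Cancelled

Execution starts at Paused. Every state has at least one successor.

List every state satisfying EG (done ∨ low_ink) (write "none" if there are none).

{Paused, Queued, Error, Cancelled}

States satisfying done ∨ low_ink: {Paused, Queued, Error, Cancelled}.
States satisfying EG (done ∨ low_ink): {Paused, Queued, Error, Cancelled}.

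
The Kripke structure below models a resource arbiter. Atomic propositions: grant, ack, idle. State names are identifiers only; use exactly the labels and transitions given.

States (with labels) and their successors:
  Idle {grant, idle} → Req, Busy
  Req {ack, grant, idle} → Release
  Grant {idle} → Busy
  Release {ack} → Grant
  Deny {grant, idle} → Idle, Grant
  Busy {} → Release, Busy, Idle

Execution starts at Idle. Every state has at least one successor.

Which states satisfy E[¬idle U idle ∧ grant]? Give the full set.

States satisfying ¬idle: {Release, Busy}.
States satisfying idle ∧ grant: {Idle, Req, Deny}.
States satisfying E[¬idle U idle ∧ grant]: {Idle, Req, Deny, Busy}.

{Idle, Req, Deny, Busy}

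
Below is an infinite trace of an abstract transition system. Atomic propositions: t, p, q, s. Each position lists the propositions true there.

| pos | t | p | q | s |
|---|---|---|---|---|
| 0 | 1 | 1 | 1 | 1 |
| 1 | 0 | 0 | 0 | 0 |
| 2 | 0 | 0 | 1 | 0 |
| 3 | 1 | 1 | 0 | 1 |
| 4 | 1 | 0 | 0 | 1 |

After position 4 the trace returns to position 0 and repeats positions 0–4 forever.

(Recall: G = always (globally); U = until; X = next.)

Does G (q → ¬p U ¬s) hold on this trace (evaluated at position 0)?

q → ¬p U ¬s must hold at every position from 0 onward. It fails at position 0, so G (q → ¬p U ¬s) is false.
Positions where q holds: 0, 2.
Check ¬p U ¬s at each: 0→fails, 2→ok.

No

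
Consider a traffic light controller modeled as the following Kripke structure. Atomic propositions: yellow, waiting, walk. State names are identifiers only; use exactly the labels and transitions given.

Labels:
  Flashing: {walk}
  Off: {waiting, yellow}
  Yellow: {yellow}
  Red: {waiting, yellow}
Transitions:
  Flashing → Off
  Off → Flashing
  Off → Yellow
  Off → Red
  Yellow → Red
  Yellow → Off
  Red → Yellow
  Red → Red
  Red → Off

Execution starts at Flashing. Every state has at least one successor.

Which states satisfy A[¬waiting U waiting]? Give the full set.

States satisfying ¬waiting: {Flashing, Yellow}.
States satisfying waiting: {Off, Red}.
States satisfying A[¬waiting U waiting]: {Flashing, Off, Yellow, Red}.

{Flashing, Off, Yellow, Red}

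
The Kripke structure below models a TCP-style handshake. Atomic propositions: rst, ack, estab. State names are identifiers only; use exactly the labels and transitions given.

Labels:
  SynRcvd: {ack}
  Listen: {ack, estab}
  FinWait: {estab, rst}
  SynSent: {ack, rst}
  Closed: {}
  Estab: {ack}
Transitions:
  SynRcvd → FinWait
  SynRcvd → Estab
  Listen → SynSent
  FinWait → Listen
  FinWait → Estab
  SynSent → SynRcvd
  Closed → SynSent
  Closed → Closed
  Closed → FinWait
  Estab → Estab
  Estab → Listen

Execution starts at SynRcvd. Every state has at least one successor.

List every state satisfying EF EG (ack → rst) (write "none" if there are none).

{Closed}

States satisfying EG (ack → rst): {Closed}.
States satisfying EF EG (ack → rst): {Closed}.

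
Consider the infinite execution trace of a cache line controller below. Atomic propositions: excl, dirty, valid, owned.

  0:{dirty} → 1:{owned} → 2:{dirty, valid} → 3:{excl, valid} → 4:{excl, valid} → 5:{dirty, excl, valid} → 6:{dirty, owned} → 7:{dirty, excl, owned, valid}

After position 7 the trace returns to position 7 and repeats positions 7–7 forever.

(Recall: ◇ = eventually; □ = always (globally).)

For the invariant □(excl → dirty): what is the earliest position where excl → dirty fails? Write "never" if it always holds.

3

Check excl → dirty at each position in order: 0 ✓, 1 ✓, 2 ✓.
At position 3 the labels are {excl, valid}, so excl → dirty is false there. This is the first violation.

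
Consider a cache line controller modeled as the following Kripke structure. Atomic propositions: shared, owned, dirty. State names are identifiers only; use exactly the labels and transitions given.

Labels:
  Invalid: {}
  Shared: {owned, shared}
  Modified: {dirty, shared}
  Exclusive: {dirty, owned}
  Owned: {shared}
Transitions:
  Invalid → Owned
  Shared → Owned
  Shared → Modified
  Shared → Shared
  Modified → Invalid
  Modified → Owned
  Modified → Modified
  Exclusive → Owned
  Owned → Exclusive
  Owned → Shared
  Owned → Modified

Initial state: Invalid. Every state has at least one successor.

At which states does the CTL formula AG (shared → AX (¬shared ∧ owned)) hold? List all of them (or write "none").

States satisfying shared → AX (¬shared ∧ owned): {Invalid, Exclusive}.
States satisfying AG (shared → AX (¬shared ∧ owned)): ∅.

none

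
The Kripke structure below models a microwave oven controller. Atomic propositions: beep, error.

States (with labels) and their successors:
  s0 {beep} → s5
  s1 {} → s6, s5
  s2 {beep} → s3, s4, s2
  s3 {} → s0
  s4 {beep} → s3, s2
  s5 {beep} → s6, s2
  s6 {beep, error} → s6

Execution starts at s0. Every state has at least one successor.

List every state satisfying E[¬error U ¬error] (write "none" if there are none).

States satisfying ¬error: {s0, s1, s2, s3, s4, s5}.
States satisfying E[¬error U ¬error]: {s0, s1, s2, s3, s4, s5}.

{s0, s1, s2, s3, s4, s5}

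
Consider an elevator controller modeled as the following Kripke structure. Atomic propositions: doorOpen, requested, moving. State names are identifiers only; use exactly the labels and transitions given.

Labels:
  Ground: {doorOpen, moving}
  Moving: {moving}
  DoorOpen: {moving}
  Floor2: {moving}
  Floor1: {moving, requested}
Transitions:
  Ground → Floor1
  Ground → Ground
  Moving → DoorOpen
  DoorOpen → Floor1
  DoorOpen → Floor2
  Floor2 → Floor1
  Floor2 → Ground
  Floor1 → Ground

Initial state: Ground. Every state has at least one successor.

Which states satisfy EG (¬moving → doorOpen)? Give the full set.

States satisfying ¬moving → doorOpen: {Ground, Moving, DoorOpen, Floor2, Floor1}.
States satisfying EG (¬moving → doorOpen): {Ground, Moving, DoorOpen, Floor2, Floor1}.

{Ground, Moving, DoorOpen, Floor2, Floor1}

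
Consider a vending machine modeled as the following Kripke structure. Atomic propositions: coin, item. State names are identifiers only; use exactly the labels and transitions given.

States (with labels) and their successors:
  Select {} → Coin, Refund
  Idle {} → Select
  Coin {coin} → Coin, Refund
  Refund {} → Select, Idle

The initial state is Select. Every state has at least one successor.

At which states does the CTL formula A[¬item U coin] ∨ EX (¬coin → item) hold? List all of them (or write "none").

{Select, Coin}

States satisfying ¬item: {Select, Idle, Coin, Refund}.
States satisfying coin: {Coin}.
States satisfying A[¬item U coin]: {Coin}.
States satisfying ¬coin → item: {Coin}.
States satisfying EX (¬coin → item): {Select, Coin}.
States satisfying A[¬item U coin] ∨ EX (¬coin → item): {Select, Coin}.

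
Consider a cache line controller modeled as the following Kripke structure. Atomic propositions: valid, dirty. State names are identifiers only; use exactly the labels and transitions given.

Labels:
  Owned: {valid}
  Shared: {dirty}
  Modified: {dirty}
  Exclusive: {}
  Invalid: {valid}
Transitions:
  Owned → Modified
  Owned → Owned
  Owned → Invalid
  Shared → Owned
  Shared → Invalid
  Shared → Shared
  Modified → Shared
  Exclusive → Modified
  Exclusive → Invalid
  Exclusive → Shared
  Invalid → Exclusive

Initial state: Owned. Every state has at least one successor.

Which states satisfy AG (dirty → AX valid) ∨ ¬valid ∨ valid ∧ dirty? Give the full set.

States satisfying dirty → AX valid: {Owned, Exclusive, Invalid}.
States satisfying AG (dirty → AX valid): ∅.
States satisfying ¬valid: {Shared, Modified, Exclusive}.
States satisfying valid ∧ dirty: ∅.
States satisfying ¬valid ∨ valid ∧ dirty: {Shared, Modified, Exclusive}.
States satisfying AG (dirty → AX valid) ∨ ¬valid ∨ valid ∧ dirty: {Shared, Modified, Exclusive}.

{Shared, Modified, Exclusive}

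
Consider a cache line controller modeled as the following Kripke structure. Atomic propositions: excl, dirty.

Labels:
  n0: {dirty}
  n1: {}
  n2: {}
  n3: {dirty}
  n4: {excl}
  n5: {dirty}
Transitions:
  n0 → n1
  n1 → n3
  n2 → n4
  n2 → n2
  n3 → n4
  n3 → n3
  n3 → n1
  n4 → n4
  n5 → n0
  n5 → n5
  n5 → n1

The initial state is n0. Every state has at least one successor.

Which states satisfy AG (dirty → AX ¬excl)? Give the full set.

States satisfying dirty → AX ¬excl: {n0, n1, n2, n4, n5}.
States satisfying AG (dirty → AX ¬excl): {n2, n4}.

{n2, n4}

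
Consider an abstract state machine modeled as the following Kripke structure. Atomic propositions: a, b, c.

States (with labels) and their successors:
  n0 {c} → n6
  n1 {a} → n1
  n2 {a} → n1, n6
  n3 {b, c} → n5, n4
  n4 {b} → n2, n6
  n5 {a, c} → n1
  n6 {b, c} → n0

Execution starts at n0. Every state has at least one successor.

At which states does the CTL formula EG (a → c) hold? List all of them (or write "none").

{n0, n3, n4, n6}

States satisfying a → c: {n0, n3, n4, n5, n6}.
States satisfying EG (a → c): {n0, n3, n4, n6}.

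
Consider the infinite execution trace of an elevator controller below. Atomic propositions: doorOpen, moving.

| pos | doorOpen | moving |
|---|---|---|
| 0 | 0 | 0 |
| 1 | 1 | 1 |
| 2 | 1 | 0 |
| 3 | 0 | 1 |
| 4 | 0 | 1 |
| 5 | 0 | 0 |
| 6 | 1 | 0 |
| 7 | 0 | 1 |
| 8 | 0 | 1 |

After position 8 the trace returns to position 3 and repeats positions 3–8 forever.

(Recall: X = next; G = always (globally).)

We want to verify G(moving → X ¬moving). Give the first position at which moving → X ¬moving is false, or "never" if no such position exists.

3

Check moving → X ¬moving at each position in order: 0 ✓, 1 ✓, 2 ✓.
At position 3 the labels are {moving} and the next position 4 has {moving}, so moving → X ¬moving is false there. This is the first violation.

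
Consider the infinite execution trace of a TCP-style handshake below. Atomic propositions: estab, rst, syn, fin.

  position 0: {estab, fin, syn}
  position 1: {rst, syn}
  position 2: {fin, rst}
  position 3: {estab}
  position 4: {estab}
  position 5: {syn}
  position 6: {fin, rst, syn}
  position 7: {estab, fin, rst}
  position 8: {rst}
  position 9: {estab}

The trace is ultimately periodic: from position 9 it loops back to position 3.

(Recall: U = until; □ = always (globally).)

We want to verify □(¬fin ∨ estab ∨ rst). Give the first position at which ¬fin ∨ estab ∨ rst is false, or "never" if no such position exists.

¬fin ∨ estab ∨ rst holds at every position 0..9, and those are all the positions the trace ever visits, so the invariant □(¬fin ∨ estab ∨ rst) is never violated.

never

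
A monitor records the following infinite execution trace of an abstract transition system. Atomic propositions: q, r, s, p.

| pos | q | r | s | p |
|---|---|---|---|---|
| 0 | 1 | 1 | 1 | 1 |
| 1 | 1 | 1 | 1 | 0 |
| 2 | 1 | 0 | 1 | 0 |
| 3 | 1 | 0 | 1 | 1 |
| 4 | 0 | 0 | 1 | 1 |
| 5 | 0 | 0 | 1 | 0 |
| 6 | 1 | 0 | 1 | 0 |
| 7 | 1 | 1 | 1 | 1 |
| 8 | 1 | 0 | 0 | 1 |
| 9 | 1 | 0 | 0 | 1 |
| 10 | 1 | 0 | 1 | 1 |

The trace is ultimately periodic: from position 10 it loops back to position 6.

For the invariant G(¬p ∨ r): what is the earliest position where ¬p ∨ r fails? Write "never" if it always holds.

3

Check ¬p ∨ r at each position in order: 0 ✓, 1 ✓, 2 ✓.
At position 3 the labels are {p, q, s}, so ¬p ∨ r is false there. This is the first violation.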